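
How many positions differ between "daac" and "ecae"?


Comparing "daac" and "ecae" position by position:
  Position 0: 'd' vs 'e' => DIFFER
  Position 1: 'a' vs 'c' => DIFFER
  Position 2: 'a' vs 'a' => same
  Position 3: 'c' vs 'e' => DIFFER
Positions that differ: 3

3


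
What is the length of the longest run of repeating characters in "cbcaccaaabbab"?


Input: "cbcaccaaabbab"
Scanning for longest run:
  Position 1 ('b'): new char, reset run to 1
  Position 2 ('c'): new char, reset run to 1
  Position 3 ('a'): new char, reset run to 1
  Position 4 ('c'): new char, reset run to 1
  Position 5 ('c'): continues run of 'c', length=2
  Position 6 ('a'): new char, reset run to 1
  Position 7 ('a'): continues run of 'a', length=2
  Position 8 ('a'): continues run of 'a', length=3
  Position 9 ('b'): new char, reset run to 1
  Position 10 ('b'): continues run of 'b', length=2
  Position 11 ('a'): new char, reset run to 1
  Position 12 ('b'): new char, reset run to 1
Longest run: 'a' with length 3

3


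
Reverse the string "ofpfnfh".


Input: ofpfnfh
Reading characters right to left:
  Position 6: 'h'
  Position 5: 'f'
  Position 4: 'n'
  Position 3: 'f'
  Position 2: 'p'
  Position 1: 'f'
  Position 0: 'o'
Reversed: hfnfpfo

hfnfpfo


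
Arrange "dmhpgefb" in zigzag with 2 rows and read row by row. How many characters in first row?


Zigzag "dmhpgefb" into 2 rows:
Placing characters:
  'd' => row 0
  'm' => row 1
  'h' => row 0
  'p' => row 1
  'g' => row 0
  'e' => row 1
  'f' => row 0
  'b' => row 1
Rows:
  Row 0: "dhgf"
  Row 1: "mpeb"
First row length: 4

4


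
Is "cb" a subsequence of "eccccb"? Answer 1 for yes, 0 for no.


Check if "cb" is a subsequence of "eccccb"
Greedy scan:
  Position 0 ('e'): no match needed
  Position 1 ('c'): matches sub[0] = 'c'
  Position 2 ('c'): no match needed
  Position 3 ('c'): no match needed
  Position 4 ('c'): no match needed
  Position 5 ('b'): matches sub[1] = 'b'
All 2 characters matched => is a subsequence

1


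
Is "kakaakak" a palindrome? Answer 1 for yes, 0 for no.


Input: kakaakak
Reversed: kakaakak
  Compare pos 0 ('k') with pos 7 ('k'): match
  Compare pos 1 ('a') with pos 6 ('a'): match
  Compare pos 2 ('k') with pos 5 ('k'): match
  Compare pos 3 ('a') with pos 4 ('a'): match
Result: palindrome

1


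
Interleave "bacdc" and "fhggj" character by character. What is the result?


Interleaving "bacdc" and "fhggj":
  Position 0: 'b' from first, 'f' from second => "bf"
  Position 1: 'a' from first, 'h' from second => "ah"
  Position 2: 'c' from first, 'g' from second => "cg"
  Position 3: 'd' from first, 'g' from second => "dg"
  Position 4: 'c' from first, 'j' from second => "cj"
Result: bfahcgdgcj

bfahcgdgcj


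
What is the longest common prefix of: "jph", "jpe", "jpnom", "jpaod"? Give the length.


Words: jph, jpe, jpnom, jpaod
  Position 0: all 'j' => match
  Position 1: all 'p' => match
  Position 2: ('h', 'e', 'n', 'a') => mismatch, stop
LCP = "jp" (length 2)

2


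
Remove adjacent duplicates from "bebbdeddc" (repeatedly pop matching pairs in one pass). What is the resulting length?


Input: bebbdeddc
Stack-based adjacent duplicate removal:
  Read 'b': push. Stack: b
  Read 'e': push. Stack: be
  Read 'b': push. Stack: beb
  Read 'b': matches stack top 'b' => pop. Stack: be
  Read 'd': push. Stack: bed
  Read 'e': push. Stack: bede
  Read 'd': push. Stack: beded
  Read 'd': matches stack top 'd' => pop. Stack: bede
  Read 'c': push. Stack: bedec
Final stack: "bedec" (length 5)

5


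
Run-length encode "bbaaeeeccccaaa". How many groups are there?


Input: bbaaeeeccccaaa
Scanning for consecutive runs:
  Group 1: 'b' x 2 (positions 0-1)
  Group 2: 'a' x 2 (positions 2-3)
  Group 3: 'e' x 3 (positions 4-6)
  Group 4: 'c' x 4 (positions 7-10)
  Group 5: 'a' x 3 (positions 11-13)
Total groups: 5

5


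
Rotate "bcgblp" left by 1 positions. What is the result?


Input: "bcgblp", rotate left by 1
First 1 characters: "b"
Remaining characters: "cgblp"
Concatenate remaining + first: "cgblp" + "b" = "cgblpb"

cgblpb


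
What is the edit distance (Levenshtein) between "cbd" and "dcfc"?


Computing edit distance: "cbd" -> "dcfc"
DP table:
           d    c    f    c
      0    1    2    3    4
  c   1    1    1    2    3
  b   2    2    2    2    3
  d   3    2    3    3    3
Edit distance = dp[3][4] = 3

3


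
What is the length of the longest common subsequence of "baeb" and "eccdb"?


LCS of "baeb" and "eccdb"
DP table:
           e    c    c    d    b
      0    0    0    0    0    0
  b   0    0    0    0    0    1
  a   0    0    0    0    0    1
  e   0    1    1    1    1    1
  b   0    1    1    1    1    2
LCS length = dp[4][5] = 2

2


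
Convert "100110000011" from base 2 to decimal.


Input: "100110000011" in base 2
Positional expansion:
  Digit '1' (value 1) x 2^11 = 2048
  Digit '0' (value 0) x 2^10 = 0
  Digit '0' (value 0) x 2^9 = 0
  Digit '1' (value 1) x 2^8 = 256
  Digit '1' (value 1) x 2^7 = 128
  Digit '0' (value 0) x 2^6 = 0
  Digit '0' (value 0) x 2^5 = 0
  Digit '0' (value 0) x 2^4 = 0
  Digit '0' (value 0) x 2^3 = 0
  Digit '0' (value 0) x 2^2 = 0
  Digit '1' (value 1) x 2^1 = 2
  Digit '1' (value 1) x 2^0 = 1
Sum = 2435

2435


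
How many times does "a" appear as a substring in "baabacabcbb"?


Searching for "a" in "baabacabcbb"
Scanning each position:
  Position 0: "b" => no
  Position 1: "a" => MATCH
  Position 2: "a" => MATCH
  Position 3: "b" => no
  Position 4: "a" => MATCH
  Position 5: "c" => no
  Position 6: "a" => MATCH
  Position 7: "b" => no
  Position 8: "c" => no
  Position 9: "b" => no
  Position 10: "b" => no
Total occurrences: 4

4


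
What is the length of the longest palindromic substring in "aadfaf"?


Input: "aadfaf"
Checking substrings for palindromes:
  [3:6] "faf" (len 3) => palindrome
  [0:2] "aa" (len 2) => palindrome
Longest palindromic substring: "faf" with length 3

3


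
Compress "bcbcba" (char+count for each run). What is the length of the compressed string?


Input: bcbcba
Runs:
  'b' x 1 => "b1"
  'c' x 1 => "c1"
  'b' x 1 => "b1"
  'c' x 1 => "c1"
  'b' x 1 => "b1"
  'a' x 1 => "a1"
Compressed: "b1c1b1c1b1a1"
Compressed length: 12

12


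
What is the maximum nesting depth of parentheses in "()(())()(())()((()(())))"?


Input: "()(())()(())()((()(())))"
Tracking depth:
  Position 0 '(': depth becomes 1
  Position 1 ')': depth becomes 0
  Position 2 '(': depth becomes 1
  Position 3 '(': depth becomes 2
  Position 4 ')': depth becomes 1
  Position 5 ')': depth becomes 0
  Position 6 '(': depth becomes 1
  Position 7 ')': depth becomes 0
  Position 8 '(': depth becomes 1
  Position 9 '(': depth becomes 2
  Position 10 ')': depth becomes 1
  Position 11 ')': depth becomes 0
  Position 12 '(': depth becomes 1
  Position 13 ')': depth becomes 0
  Position 14 '(': depth becomes 1
  Position 15 '(': depth becomes 2
  Position 16 '(': depth becomes 3
  Position 17 ')': depth becomes 2
  Position 18 '(': depth becomes 3
  Position 19 '(': depth becomes 4
  Position 20 ')': depth becomes 3
  Position 21 ')': depth becomes 2
  Position 22 ')': depth becomes 1
  Position 23 ')': depth becomes 0
Maximum depth reached: 4

4


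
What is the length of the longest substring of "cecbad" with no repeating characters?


Input: "cecbad"
Sliding window (track last position of each char):
  Position 0 ('c'): window [0,0] length 1 -- new best
  Position 1 ('e'): window [0,1] length 2 -- new best
  Position 2 ('c'): repeat (last at 0), move window start to 1
  Position 2 ('c'): window [1,2] length 2
  Position 3 ('b'): window [1,3] length 3 -- new best
  Position 4 ('a'): window [1,4] length 4 -- new best
  Position 5 ('d'): window [1,5] length 5 -- new best
Longest substring with no repeats: "ecbad" with length 5

5


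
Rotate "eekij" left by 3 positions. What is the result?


Input: "eekij", rotate left by 3
First 3 characters: "eek"
Remaining characters: "ij"
Concatenate remaining + first: "ij" + "eek" = "ijeek"

ijeek


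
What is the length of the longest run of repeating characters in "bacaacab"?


Input: "bacaacab"
Scanning for longest run:
  Position 1 ('a'): new char, reset run to 1
  Position 2 ('c'): new char, reset run to 1
  Position 3 ('a'): new char, reset run to 1
  Position 4 ('a'): continues run of 'a', length=2
  Position 5 ('c'): new char, reset run to 1
  Position 6 ('a'): new char, reset run to 1
  Position 7 ('b'): new char, reset run to 1
Longest run: 'a' with length 2

2


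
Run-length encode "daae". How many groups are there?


Input: daae
Scanning for consecutive runs:
  Group 1: 'd' x 1 (positions 0-0)
  Group 2: 'a' x 2 (positions 1-2)
  Group 3: 'e' x 1 (positions 3-3)
Total groups: 3

3


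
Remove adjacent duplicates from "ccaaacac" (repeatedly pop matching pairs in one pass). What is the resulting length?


Input: ccaaacac
Stack-based adjacent duplicate removal:
  Read 'c': push. Stack: c
  Read 'c': matches stack top 'c' => pop. Stack: (empty)
  Read 'a': push. Stack: a
  Read 'a': matches stack top 'a' => pop. Stack: (empty)
  Read 'a': push. Stack: a
  Read 'c': push. Stack: ac
  Read 'a': push. Stack: aca
  Read 'c': push. Stack: acac
Final stack: "acac" (length 4)

4


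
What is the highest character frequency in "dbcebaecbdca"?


Input: dbcebaecbdca
Character counts:
  'a': 2
  'b': 3
  'c': 3
  'd': 2
  'e': 2
Maximum frequency: 3

3


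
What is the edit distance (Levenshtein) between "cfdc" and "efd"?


Computing edit distance: "cfdc" -> "efd"
DP table:
           e    f    d
      0    1    2    3
  c   1    1    2    3
  f   2    2    1    2
  d   3    3    2    1
  c   4    4    3    2
Edit distance = dp[4][3] = 2

2


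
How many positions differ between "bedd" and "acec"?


Comparing "bedd" and "acec" position by position:
  Position 0: 'b' vs 'a' => DIFFER
  Position 1: 'e' vs 'c' => DIFFER
  Position 2: 'd' vs 'e' => DIFFER
  Position 3: 'd' vs 'c' => DIFFER
Positions that differ: 4

4


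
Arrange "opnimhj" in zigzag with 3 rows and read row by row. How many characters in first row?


Zigzag "opnimhj" into 3 rows:
Placing characters:
  'o' => row 0
  'p' => row 1
  'n' => row 2
  'i' => row 1
  'm' => row 0
  'h' => row 1
  'j' => row 2
Rows:
  Row 0: "om"
  Row 1: "pih"
  Row 2: "nj"
First row length: 2

2


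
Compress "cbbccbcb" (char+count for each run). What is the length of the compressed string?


Input: cbbccbcb
Runs:
  'c' x 1 => "c1"
  'b' x 2 => "b2"
  'c' x 2 => "c2"
  'b' x 1 => "b1"
  'c' x 1 => "c1"
  'b' x 1 => "b1"
Compressed: "c1b2c2b1c1b1"
Compressed length: 12

12


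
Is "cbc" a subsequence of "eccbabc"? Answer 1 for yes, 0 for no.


Check if "cbc" is a subsequence of "eccbabc"
Greedy scan:
  Position 0 ('e'): no match needed
  Position 1 ('c'): matches sub[0] = 'c'
  Position 2 ('c'): no match needed
  Position 3 ('b'): matches sub[1] = 'b'
  Position 4 ('a'): no match needed
  Position 5 ('b'): no match needed
  Position 6 ('c'): matches sub[2] = 'c'
All 3 characters matched => is a subsequence

1


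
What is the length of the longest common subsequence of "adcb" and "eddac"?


LCS of "adcb" and "eddac"
DP table:
           e    d    d    a    c
      0    0    0    0    0    0
  a   0    0    0    0    1    1
  d   0    0    1    1    1    1
  c   0    0    1    1    1    2
  b   0    0    1    1    1    2
LCS length = dp[4][5] = 2

2


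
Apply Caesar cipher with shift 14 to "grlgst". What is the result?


Caesar cipher: shift "grlgst" by 14
  'g' (pos 6) + 14 = pos 20 = 'u'
  'r' (pos 17) + 14 = pos 5 = 'f'
  'l' (pos 11) + 14 = pos 25 = 'z'
  'g' (pos 6) + 14 = pos 20 = 'u'
  's' (pos 18) + 14 = pos 6 = 'g'
  't' (pos 19) + 14 = pos 7 = 'h'
Result: ufzugh

ufzugh


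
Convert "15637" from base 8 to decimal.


Input: "15637" in base 8
Positional expansion:
  Digit '1' (value 1) x 8^4 = 4096
  Digit '5' (value 5) x 8^3 = 2560
  Digit '6' (value 6) x 8^2 = 384
  Digit '3' (value 3) x 8^1 = 24
  Digit '7' (value 7) x 8^0 = 7
Sum = 7071

7071


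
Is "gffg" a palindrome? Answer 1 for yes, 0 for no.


Input: gffg
Reversed: gffg
  Compare pos 0 ('g') with pos 3 ('g'): match
  Compare pos 1 ('f') with pos 2 ('f'): match
Result: palindrome

1


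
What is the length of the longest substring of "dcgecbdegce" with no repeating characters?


Input: "dcgecbdegce"
Sliding window (track last position of each char):
  Position 0 ('d'): window [0,0] length 1 -- new best
  Position 1 ('c'): window [0,1] length 2 -- new best
  Position 2 ('g'): window [0,2] length 3 -- new best
  Position 3 ('e'): window [0,3] length 4 -- new best
  Position 4 ('c'): repeat (last at 1), move window start to 2
  Position 4 ('c'): window [2,4] length 3
  Position 5 ('b'): window [2,5] length 4
  Position 6 ('d'): window [2,6] length 5 -- new best
  Position 7 ('e'): repeat (last at 3), move window start to 4
  Position 7 ('e'): window [4,7] length 4
  Position 8 ('g'): window [4,8] length 5
  Position 9 ('c'): repeat (last at 4), move window start to 5
  Position 9 ('c'): window [5,9] length 5
  Position 10 ('e'): repeat (last at 7), move window start to 8
  Position 10 ('e'): window [8,10] length 3
Longest substring with no repeats: "gecbd" with length 5

5


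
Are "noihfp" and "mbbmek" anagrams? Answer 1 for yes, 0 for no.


Strings: "noihfp", "mbbmek"
Sorted first:  fhinop
Sorted second: bbekmm
Differ at position 0: 'f' vs 'b' => not anagrams

0


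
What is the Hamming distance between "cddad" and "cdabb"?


Comparing "cddad" and "cdabb" position by position:
  Position 0: 'c' vs 'c' => same
  Position 1: 'd' vs 'd' => same
  Position 2: 'd' vs 'a' => differ
  Position 3: 'a' vs 'b' => differ
  Position 4: 'd' vs 'b' => differ
Total differences (Hamming distance): 3

3


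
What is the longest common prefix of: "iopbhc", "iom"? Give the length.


Words: iopbhc, iom
  Position 0: all 'i' => match
  Position 1: all 'o' => match
  Position 2: ('p', 'm') => mismatch, stop
LCP = "io" (length 2)

2


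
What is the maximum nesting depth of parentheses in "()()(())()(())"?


Input: "()()(())()(())"
Tracking depth:
  Position 0 '(': depth becomes 1
  Position 1 ')': depth becomes 0
  Position 2 '(': depth becomes 1
  Position 3 ')': depth becomes 0
  Position 4 '(': depth becomes 1
  Position 5 '(': depth becomes 2
  Position 6 ')': depth becomes 1
  Position 7 ')': depth becomes 0
  Position 8 '(': depth becomes 1
  Position 9 ')': depth becomes 0
  Position 10 '(': depth becomes 1
  Position 11 '(': depth becomes 2
  Position 12 ')': depth becomes 1
  Position 13 ')': depth becomes 0
Maximum depth reached: 2

2


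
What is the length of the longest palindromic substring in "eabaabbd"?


Input: "eabaabbd"
Checking substrings for palindromes:
  [2:6] "baab" (len 4) => palindrome
  [1:4] "aba" (len 3) => palindrome
  [3:5] "aa" (len 2) => palindrome
  [5:7] "bb" (len 2) => palindrome
Longest palindromic substring: "baab" with length 4

4


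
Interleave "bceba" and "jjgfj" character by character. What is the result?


Interleaving "bceba" and "jjgfj":
  Position 0: 'b' from first, 'j' from second => "bj"
  Position 1: 'c' from first, 'j' from second => "cj"
  Position 2: 'e' from first, 'g' from second => "eg"
  Position 3: 'b' from first, 'f' from second => "bf"
  Position 4: 'a' from first, 'j' from second => "aj"
Result: bjcjegbfaj

bjcjegbfaj


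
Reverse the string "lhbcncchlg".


Input: lhbcncchlg
Reading characters right to left:
  Position 9: 'g'
  Position 8: 'l'
  Position 7: 'h'
  Position 6: 'c'
  Position 5: 'c'
  Position 4: 'n'
  Position 3: 'c'
  Position 2: 'b'
  Position 1: 'h'
  Position 0: 'l'
Reversed: glhccncbhl

glhccncbhl


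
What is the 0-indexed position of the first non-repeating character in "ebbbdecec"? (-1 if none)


Input: ebbbdecec
Character frequencies:
  'b': 3
  'c': 2
  'd': 1
  'e': 3
Scanning left to right for freq == 1:
  Position 0 ('e'): freq=3, skip
  Position 1 ('b'): freq=3, skip
  Position 2 ('b'): freq=3, skip
  Position 3 ('b'): freq=3, skip
  Position 4 ('d'): unique! => answer = 4

4


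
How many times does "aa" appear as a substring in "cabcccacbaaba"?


Searching for "aa" in "cabcccacbaaba"
Scanning each position:
  Position 0: "ca" => no
  Position 1: "ab" => no
  Position 2: "bc" => no
  Position 3: "cc" => no
  Position 4: "cc" => no
  Position 5: "ca" => no
  Position 6: "ac" => no
  Position 7: "cb" => no
  Position 8: "ba" => no
  Position 9: "aa" => MATCH
  Position 10: "ab" => no
  Position 11: "ba" => no
Total occurrences: 1

1


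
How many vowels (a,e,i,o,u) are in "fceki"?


Input: fceki
Checking each character:
  'f' at position 0: consonant
  'c' at position 1: consonant
  'e' at position 2: vowel (running total: 1)
  'k' at position 3: consonant
  'i' at position 4: vowel (running total: 2)
Total vowels: 2

2


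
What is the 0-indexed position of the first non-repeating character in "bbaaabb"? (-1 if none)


Input: bbaaabb
Character frequencies:
  'a': 3
  'b': 4
Scanning left to right for freq == 1:
  Position 0 ('b'): freq=4, skip
  Position 1 ('b'): freq=4, skip
  Position 2 ('a'): freq=3, skip
  Position 3 ('a'): freq=3, skip
  Position 4 ('a'): freq=3, skip
  Position 5 ('b'): freq=4, skip
  Position 6 ('b'): freq=4, skip
  No unique character found => answer = -1

-1


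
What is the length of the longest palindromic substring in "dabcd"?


Input: "dabcd"
Checking substrings for palindromes:
  No multi-char palindromic substrings found
Longest palindromic substring: "d" with length 1

1


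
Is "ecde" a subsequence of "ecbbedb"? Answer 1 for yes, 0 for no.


Check if "ecde" is a subsequence of "ecbbedb"
Greedy scan:
  Position 0 ('e'): matches sub[0] = 'e'
  Position 1 ('c'): matches sub[1] = 'c'
  Position 2 ('b'): no match needed
  Position 3 ('b'): no match needed
  Position 4 ('e'): no match needed
  Position 5 ('d'): matches sub[2] = 'd'
  Position 6 ('b'): no match needed
Only matched 3/4 characters => not a subsequence

0


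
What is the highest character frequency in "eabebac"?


Input: eabebac
Character counts:
  'a': 2
  'b': 2
  'c': 1
  'e': 2
Maximum frequency: 2

2


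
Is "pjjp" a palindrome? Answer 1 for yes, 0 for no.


Input: pjjp
Reversed: pjjp
  Compare pos 0 ('p') with pos 3 ('p'): match
  Compare pos 1 ('j') with pos 2 ('j'): match
Result: palindrome

1


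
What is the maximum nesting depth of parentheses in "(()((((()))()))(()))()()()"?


Input: "(()((((()))()))(()))()()()"
Tracking depth:
  Position 0 '(': depth becomes 1
  Position 1 '(': depth becomes 2
  Position 2 ')': depth becomes 1
  Position 3 '(': depth becomes 2
  Position 4 '(': depth becomes 3
  Position 5 '(': depth becomes 4
  Position 6 '(': depth becomes 5
  Position 7 '(': depth becomes 6
  Position 8 ')': depth becomes 5
  Position 9 ')': depth becomes 4
  Position 10 ')': depth becomes 3
  Position 11 '(': depth becomes 4
  Position 12 ')': depth becomes 3
  Position 13 ')': depth becomes 2
  Position 14 ')': depth becomes 1
  Position 15 '(': depth becomes 2
  Position 16 '(': depth becomes 3
  Position 17 ')': depth becomes 2
  Position 18 ')': depth becomes 1
  Position 19 ')': depth becomes 0
  Position 20 '(': depth becomes 1
  Position 21 ')': depth becomes 0
  Position 22 '(': depth becomes 1
  Position 23 ')': depth becomes 0
  Position 24 '(': depth becomes 1
  Position 25 ')': depth becomes 0
Maximum depth reached: 6

6


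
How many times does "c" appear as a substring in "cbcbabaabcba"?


Searching for "c" in "cbcbabaabcba"
Scanning each position:
  Position 0: "c" => MATCH
  Position 1: "b" => no
  Position 2: "c" => MATCH
  Position 3: "b" => no
  Position 4: "a" => no
  Position 5: "b" => no
  Position 6: "a" => no
  Position 7: "a" => no
  Position 8: "b" => no
  Position 9: "c" => MATCH
  Position 10: "b" => no
  Position 11: "a" => no
Total occurrences: 3

3


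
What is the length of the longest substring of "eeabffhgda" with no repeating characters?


Input: "eeabffhgda"
Sliding window (track last position of each char):
  Position 0 ('e'): window [0,0] length 1 -- new best
  Position 1 ('e'): repeat (last at 0), move window start to 1
  Position 1 ('e'): window [1,1] length 1
  Position 2 ('a'): window [1,2] length 2 -- new best
  Position 3 ('b'): window [1,3] length 3 -- new best
  Position 4 ('f'): window [1,4] length 4 -- new best
  Position 5 ('f'): repeat (last at 4), move window start to 5
  Position 5 ('f'): window [5,5] length 1
  Position 6 ('h'): window [5,6] length 2
  Position 7 ('g'): window [5,7] length 3
  Position 8 ('d'): window [5,8] length 4
  Position 9 ('a'): window [5,9] length 5 -- new best
Longest substring with no repeats: "fhgda" with length 5

5


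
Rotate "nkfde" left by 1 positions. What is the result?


Input: "nkfde", rotate left by 1
First 1 characters: "n"
Remaining characters: "kfde"
Concatenate remaining + first: "kfde" + "n" = "kfden"

kfden


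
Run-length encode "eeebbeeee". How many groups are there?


Input: eeebbeeee
Scanning for consecutive runs:
  Group 1: 'e' x 3 (positions 0-2)
  Group 2: 'b' x 2 (positions 3-4)
  Group 3: 'e' x 4 (positions 5-8)
Total groups: 3

3


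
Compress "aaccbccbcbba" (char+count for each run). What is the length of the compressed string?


Input: aaccbccbcbba
Runs:
  'a' x 2 => "a2"
  'c' x 2 => "c2"
  'b' x 1 => "b1"
  'c' x 2 => "c2"
  'b' x 1 => "b1"
  'c' x 1 => "c1"
  'b' x 2 => "b2"
  'a' x 1 => "a1"
Compressed: "a2c2b1c2b1c1b2a1"
Compressed length: 16

16


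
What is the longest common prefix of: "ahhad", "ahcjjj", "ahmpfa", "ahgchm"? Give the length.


Words: ahhad, ahcjjj, ahmpfa, ahgchm
  Position 0: all 'a' => match
  Position 1: all 'h' => match
  Position 2: ('h', 'c', 'm', 'g') => mismatch, stop
LCP = "ah" (length 2)

2


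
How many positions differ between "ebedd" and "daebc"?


Comparing "ebedd" and "daebc" position by position:
  Position 0: 'e' vs 'd' => DIFFER
  Position 1: 'b' vs 'a' => DIFFER
  Position 2: 'e' vs 'e' => same
  Position 3: 'd' vs 'b' => DIFFER
  Position 4: 'd' vs 'c' => DIFFER
Positions that differ: 4

4


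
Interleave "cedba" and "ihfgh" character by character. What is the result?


Interleaving "cedba" and "ihfgh":
  Position 0: 'c' from first, 'i' from second => "ci"
  Position 1: 'e' from first, 'h' from second => "eh"
  Position 2: 'd' from first, 'f' from second => "df"
  Position 3: 'b' from first, 'g' from second => "bg"
  Position 4: 'a' from first, 'h' from second => "ah"
Result: ciehdfbgah

ciehdfbgah


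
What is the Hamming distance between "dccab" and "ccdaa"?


Comparing "dccab" and "ccdaa" position by position:
  Position 0: 'd' vs 'c' => differ
  Position 1: 'c' vs 'c' => same
  Position 2: 'c' vs 'd' => differ
  Position 3: 'a' vs 'a' => same
  Position 4: 'b' vs 'a' => differ
Total differences (Hamming distance): 3

3


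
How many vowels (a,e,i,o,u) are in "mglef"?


Input: mglef
Checking each character:
  'm' at position 0: consonant
  'g' at position 1: consonant
  'l' at position 2: consonant
  'e' at position 3: vowel (running total: 1)
  'f' at position 4: consonant
Total vowels: 1

1


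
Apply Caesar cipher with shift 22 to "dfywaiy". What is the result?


Caesar cipher: shift "dfywaiy" by 22
  'd' (pos 3) + 22 = pos 25 = 'z'
  'f' (pos 5) + 22 = pos 1 = 'b'
  'y' (pos 24) + 22 = pos 20 = 'u'
  'w' (pos 22) + 22 = pos 18 = 's'
  'a' (pos 0) + 22 = pos 22 = 'w'
  'i' (pos 8) + 22 = pos 4 = 'e'
  'y' (pos 24) + 22 = pos 20 = 'u'
Result: zbusweu

zbusweu


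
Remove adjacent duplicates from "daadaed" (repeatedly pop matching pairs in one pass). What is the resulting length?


Input: daadaed
Stack-based adjacent duplicate removal:
  Read 'd': push. Stack: d
  Read 'a': push. Stack: da
  Read 'a': matches stack top 'a' => pop. Stack: d
  Read 'd': matches stack top 'd' => pop. Stack: (empty)
  Read 'a': push. Stack: a
  Read 'e': push. Stack: ae
  Read 'd': push. Stack: aed
Final stack: "aed" (length 3)

3


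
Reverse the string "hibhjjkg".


Input: hibhjjkg
Reading characters right to left:
  Position 7: 'g'
  Position 6: 'k'
  Position 5: 'j'
  Position 4: 'j'
  Position 3: 'h'
  Position 2: 'b'
  Position 1: 'i'
  Position 0: 'h'
Reversed: gkjjhbih

gkjjhbih


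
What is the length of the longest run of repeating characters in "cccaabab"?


Input: "cccaabab"
Scanning for longest run:
  Position 1 ('c'): continues run of 'c', length=2
  Position 2 ('c'): continues run of 'c', length=3
  Position 3 ('a'): new char, reset run to 1
  Position 4 ('a'): continues run of 'a', length=2
  Position 5 ('b'): new char, reset run to 1
  Position 6 ('a'): new char, reset run to 1
  Position 7 ('b'): new char, reset run to 1
Longest run: 'c' with length 3

3


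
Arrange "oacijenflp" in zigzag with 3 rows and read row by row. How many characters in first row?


Zigzag "oacijenflp" into 3 rows:
Placing characters:
  'o' => row 0
  'a' => row 1
  'c' => row 2
  'i' => row 1
  'j' => row 0
  'e' => row 1
  'n' => row 2
  'f' => row 1
  'l' => row 0
  'p' => row 1
Rows:
  Row 0: "ojl"
  Row 1: "aiefp"
  Row 2: "cn"
First row length: 3

3


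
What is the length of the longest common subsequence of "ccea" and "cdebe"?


LCS of "ccea" and "cdebe"
DP table:
           c    d    e    b    e
      0    0    0    0    0    0
  c   0    1    1    1    1    1
  c   0    1    1    1    1    1
  e   0    1    1    2    2    2
  a   0    1    1    2    2    2
LCS length = dp[4][5] = 2

2


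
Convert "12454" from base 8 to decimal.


Input: "12454" in base 8
Positional expansion:
  Digit '1' (value 1) x 8^4 = 4096
  Digit '2' (value 2) x 8^3 = 1024
  Digit '4' (value 4) x 8^2 = 256
  Digit '5' (value 5) x 8^1 = 40
  Digit '4' (value 4) x 8^0 = 4
Sum = 5420

5420


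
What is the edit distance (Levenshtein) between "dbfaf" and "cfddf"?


Computing edit distance: "dbfaf" -> "cfddf"
DP table:
           c    f    d    d    f
      0    1    2    3    4    5
  d   1    1    2    2    3    4
  b   2    2    2    3    3    4
  f   3    3    2    3    4    3
  a   4    4    3    3    4    4
  f   5    5    4    4    4    4
Edit distance = dp[5][5] = 4

4


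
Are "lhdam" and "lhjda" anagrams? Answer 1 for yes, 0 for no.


Strings: "lhdam", "lhjda"
Sorted first:  adhlm
Sorted second: adhjl
Differ at position 3: 'l' vs 'j' => not anagrams

0


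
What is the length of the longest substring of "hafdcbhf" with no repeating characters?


Input: "hafdcbhf"
Sliding window (track last position of each char):
  Position 0 ('h'): window [0,0] length 1 -- new best
  Position 1 ('a'): window [0,1] length 2 -- new best
  Position 2 ('f'): window [0,2] length 3 -- new best
  Position 3 ('d'): window [0,3] length 4 -- new best
  Position 4 ('c'): window [0,4] length 5 -- new best
  Position 5 ('b'): window [0,5] length 6 -- new best
  Position 6 ('h'): repeat (last at 0), move window start to 1
  Position 6 ('h'): window [1,6] length 6
  Position 7 ('f'): repeat (last at 2), move window start to 3
  Position 7 ('f'): window [3,7] length 5
Longest substring with no repeats: "hafdcb" with length 6

6


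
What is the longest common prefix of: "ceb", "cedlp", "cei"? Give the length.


Words: ceb, cedlp, cei
  Position 0: all 'c' => match
  Position 1: all 'e' => match
  Position 2: ('b', 'd', 'i') => mismatch, stop
LCP = "ce" (length 2)

2


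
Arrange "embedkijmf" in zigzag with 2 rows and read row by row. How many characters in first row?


Zigzag "embedkijmf" into 2 rows:
Placing characters:
  'e' => row 0
  'm' => row 1
  'b' => row 0
  'e' => row 1
  'd' => row 0
  'k' => row 1
  'i' => row 0
  'j' => row 1
  'm' => row 0
  'f' => row 1
Rows:
  Row 0: "ebdim"
  Row 1: "mekjf"
First row length: 5

5


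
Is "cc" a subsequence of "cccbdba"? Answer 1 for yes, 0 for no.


Check if "cc" is a subsequence of "cccbdba"
Greedy scan:
  Position 0 ('c'): matches sub[0] = 'c'
  Position 1 ('c'): matches sub[1] = 'c'
  Position 2 ('c'): no match needed
  Position 3 ('b'): no match needed
  Position 4 ('d'): no match needed
  Position 5 ('b'): no match needed
  Position 6 ('a'): no match needed
All 2 characters matched => is a subsequence

1


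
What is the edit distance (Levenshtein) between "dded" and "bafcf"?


Computing edit distance: "dded" -> "bafcf"
DP table:
           b    a    f    c    f
      0    1    2    3    4    5
  d   1    1    2    3    4    5
  d   2    2    2    3    4    5
  e   3    3    3    3    4    5
  d   4    4    4    4    4    5
Edit distance = dp[4][5] = 5

5


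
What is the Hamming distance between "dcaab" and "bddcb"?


Comparing "dcaab" and "bddcb" position by position:
  Position 0: 'd' vs 'b' => differ
  Position 1: 'c' vs 'd' => differ
  Position 2: 'a' vs 'd' => differ
  Position 3: 'a' vs 'c' => differ
  Position 4: 'b' vs 'b' => same
Total differences (Hamming distance): 4

4


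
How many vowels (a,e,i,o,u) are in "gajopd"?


Input: gajopd
Checking each character:
  'g' at position 0: consonant
  'a' at position 1: vowel (running total: 1)
  'j' at position 2: consonant
  'o' at position 3: vowel (running total: 2)
  'p' at position 4: consonant
  'd' at position 5: consonant
Total vowels: 2

2


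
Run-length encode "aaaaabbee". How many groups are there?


Input: aaaaabbee
Scanning for consecutive runs:
  Group 1: 'a' x 5 (positions 0-4)
  Group 2: 'b' x 2 (positions 5-6)
  Group 3: 'e' x 2 (positions 7-8)
Total groups: 3

3


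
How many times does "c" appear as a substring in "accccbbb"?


Searching for "c" in "accccbbb"
Scanning each position:
  Position 0: "a" => no
  Position 1: "c" => MATCH
  Position 2: "c" => MATCH
  Position 3: "c" => MATCH
  Position 4: "c" => MATCH
  Position 5: "b" => no
  Position 6: "b" => no
  Position 7: "b" => no
Total occurrences: 4

4


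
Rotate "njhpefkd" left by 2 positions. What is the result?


Input: "njhpefkd", rotate left by 2
First 2 characters: "nj"
Remaining characters: "hpefkd"
Concatenate remaining + first: "hpefkd" + "nj" = "hpefkdnj"

hpefkdnj


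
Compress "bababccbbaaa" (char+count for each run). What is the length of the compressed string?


Input: bababccbbaaa
Runs:
  'b' x 1 => "b1"
  'a' x 1 => "a1"
  'b' x 1 => "b1"
  'a' x 1 => "a1"
  'b' x 1 => "b1"
  'c' x 2 => "c2"
  'b' x 2 => "b2"
  'a' x 3 => "a3"
Compressed: "b1a1b1a1b1c2b2a3"
Compressed length: 16

16


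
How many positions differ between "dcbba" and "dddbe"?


Comparing "dcbba" and "dddbe" position by position:
  Position 0: 'd' vs 'd' => same
  Position 1: 'c' vs 'd' => DIFFER
  Position 2: 'b' vs 'd' => DIFFER
  Position 3: 'b' vs 'b' => same
  Position 4: 'a' vs 'e' => DIFFER
Positions that differ: 3

3


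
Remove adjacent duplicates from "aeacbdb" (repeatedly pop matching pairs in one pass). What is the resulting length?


Input: aeacbdb
Stack-based adjacent duplicate removal:
  Read 'a': push. Stack: a
  Read 'e': push. Stack: ae
  Read 'a': push. Stack: aea
  Read 'c': push. Stack: aeac
  Read 'b': push. Stack: aeacb
  Read 'd': push. Stack: aeacbd
  Read 'b': push. Stack: aeacbdb
Final stack: "aeacbdb" (length 7)

7


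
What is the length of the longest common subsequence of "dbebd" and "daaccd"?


LCS of "dbebd" and "daaccd"
DP table:
           d    a    a    c    c    d
      0    0    0    0    0    0    0
  d   0    1    1    1    1    1    1
  b   0    1    1    1    1    1    1
  e   0    1    1    1    1    1    1
  b   0    1    1    1    1    1    1
  d   0    1    1    1    1    1    2
LCS length = dp[5][6] = 2

2


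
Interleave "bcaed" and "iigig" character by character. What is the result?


Interleaving "bcaed" and "iigig":
  Position 0: 'b' from first, 'i' from second => "bi"
  Position 1: 'c' from first, 'i' from second => "ci"
  Position 2: 'a' from first, 'g' from second => "ag"
  Position 3: 'e' from first, 'i' from second => "ei"
  Position 4: 'd' from first, 'g' from second => "dg"
Result: biciageidg

biciageidg


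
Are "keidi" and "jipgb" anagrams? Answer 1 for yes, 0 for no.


Strings: "keidi", "jipgb"
Sorted first:  deiik
Sorted second: bgijp
Differ at position 0: 'd' vs 'b' => not anagrams

0


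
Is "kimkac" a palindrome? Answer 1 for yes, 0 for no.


Input: kimkac
Reversed: cakmik
  Compare pos 0 ('k') with pos 5 ('c'): MISMATCH
  Compare pos 1 ('i') with pos 4 ('a'): MISMATCH
  Compare pos 2 ('m') with pos 3 ('k'): MISMATCH
Result: not a palindrome

0


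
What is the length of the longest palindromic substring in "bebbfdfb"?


Input: "bebbfdfb"
Checking substrings for palindromes:
  [3:8] "bfdfb" (len 5) => palindrome
  [0:3] "beb" (len 3) => palindrome
  [4:7] "fdf" (len 3) => palindrome
  [2:4] "bb" (len 2) => palindrome
Longest palindromic substring: "bfdfb" with length 5

5


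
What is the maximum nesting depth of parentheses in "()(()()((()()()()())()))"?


Input: "()(()()((()()()()())()))"
Tracking depth:
  Position 0 '(': depth becomes 1
  Position 1 ')': depth becomes 0
  Position 2 '(': depth becomes 1
  Position 3 '(': depth becomes 2
  Position 4 ')': depth becomes 1
  Position 5 '(': depth becomes 2
  Position 6 ')': depth becomes 1
  Position 7 '(': depth becomes 2
  Position 8 '(': depth becomes 3
  Position 9 '(': depth becomes 4
  Position 10 ')': depth becomes 3
  Position 11 '(': depth becomes 4
  Position 12 ')': depth becomes 3
  Position 13 '(': depth becomes 4
  Position 14 ')': depth becomes 3
  Position 15 '(': depth becomes 4
  Position 16 ')': depth becomes 3
  Position 17 '(': depth becomes 4
  Position 18 ')': depth becomes 3
  Position 19 ')': depth becomes 2
  Position 20 '(': depth becomes 3
  Position 21 ')': depth becomes 2
  Position 22 ')': depth becomes 1
  Position 23 ')': depth becomes 0
Maximum depth reached: 4

4


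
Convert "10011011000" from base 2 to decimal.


Input: "10011011000" in base 2
Positional expansion:
  Digit '1' (value 1) x 2^10 = 1024
  Digit '0' (value 0) x 2^9 = 0
  Digit '0' (value 0) x 2^8 = 0
  Digit '1' (value 1) x 2^7 = 128
  Digit '1' (value 1) x 2^6 = 64
  Digit '0' (value 0) x 2^5 = 0
  Digit '1' (value 1) x 2^4 = 16
  Digit '1' (value 1) x 2^3 = 8
  Digit '0' (value 0) x 2^2 = 0
  Digit '0' (value 0) x 2^1 = 0
  Digit '0' (value 0) x 2^0 = 0
Sum = 1240

1240


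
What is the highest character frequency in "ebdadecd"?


Input: ebdadecd
Character counts:
  'a': 1
  'b': 1
  'c': 1
  'd': 3
  'e': 2
Maximum frequency: 3

3


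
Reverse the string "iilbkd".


Input: iilbkd
Reading characters right to left:
  Position 5: 'd'
  Position 4: 'k'
  Position 3: 'b'
  Position 2: 'l'
  Position 1: 'i'
  Position 0: 'i'
Reversed: dkblii

dkblii


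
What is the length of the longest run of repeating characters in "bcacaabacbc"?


Input: "bcacaabacbc"
Scanning for longest run:
  Position 1 ('c'): new char, reset run to 1
  Position 2 ('a'): new char, reset run to 1
  Position 3 ('c'): new char, reset run to 1
  Position 4 ('a'): new char, reset run to 1
  Position 5 ('a'): continues run of 'a', length=2
  Position 6 ('b'): new char, reset run to 1
  Position 7 ('a'): new char, reset run to 1
  Position 8 ('c'): new char, reset run to 1
  Position 9 ('b'): new char, reset run to 1
  Position 10 ('c'): new char, reset run to 1
Longest run: 'a' with length 2

2


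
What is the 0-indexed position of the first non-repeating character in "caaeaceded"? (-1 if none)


Input: caaeaceded
Character frequencies:
  'a': 3
  'c': 2
  'd': 2
  'e': 3
Scanning left to right for freq == 1:
  Position 0 ('c'): freq=2, skip
  Position 1 ('a'): freq=3, skip
  Position 2 ('a'): freq=3, skip
  Position 3 ('e'): freq=3, skip
  Position 4 ('a'): freq=3, skip
  Position 5 ('c'): freq=2, skip
  Position 6 ('e'): freq=3, skip
  Position 7 ('d'): freq=2, skip
  Position 8 ('e'): freq=3, skip
  Position 9 ('d'): freq=2, skip
  No unique character found => answer = -1

-1


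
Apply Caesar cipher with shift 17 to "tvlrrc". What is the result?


Caesar cipher: shift "tvlrrc" by 17
  't' (pos 19) + 17 = pos 10 = 'k'
  'v' (pos 21) + 17 = pos 12 = 'm'
  'l' (pos 11) + 17 = pos 2 = 'c'
  'r' (pos 17) + 17 = pos 8 = 'i'
  'r' (pos 17) + 17 = pos 8 = 'i'
  'c' (pos 2) + 17 = pos 19 = 't'
Result: kmciit

kmciit


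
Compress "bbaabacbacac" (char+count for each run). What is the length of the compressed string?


Input: bbaabacbacac
Runs:
  'b' x 2 => "b2"
  'a' x 2 => "a2"
  'b' x 1 => "b1"
  'a' x 1 => "a1"
  'c' x 1 => "c1"
  'b' x 1 => "b1"
  'a' x 1 => "a1"
  'c' x 1 => "c1"
  'a' x 1 => "a1"
  'c' x 1 => "c1"
Compressed: "b2a2b1a1c1b1a1c1a1c1"
Compressed length: 20

20


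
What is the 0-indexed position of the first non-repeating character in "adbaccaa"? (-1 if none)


Input: adbaccaa
Character frequencies:
  'a': 4
  'b': 1
  'c': 2
  'd': 1
Scanning left to right for freq == 1:
  Position 0 ('a'): freq=4, skip
  Position 1 ('d'): unique! => answer = 1

1


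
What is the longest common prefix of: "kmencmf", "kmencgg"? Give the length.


Words: kmencmf, kmencgg
  Position 0: all 'k' => match
  Position 1: all 'm' => match
  Position 2: all 'e' => match
  Position 3: all 'n' => match
  Position 4: all 'c' => match
  Position 5: ('m', 'g') => mismatch, stop
LCP = "kmenc" (length 5)

5


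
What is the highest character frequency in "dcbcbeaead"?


Input: dcbcbeaead
Character counts:
  'a': 2
  'b': 2
  'c': 2
  'd': 2
  'e': 2
Maximum frequency: 2

2


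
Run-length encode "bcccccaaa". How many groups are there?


Input: bcccccaaa
Scanning for consecutive runs:
  Group 1: 'b' x 1 (positions 0-0)
  Group 2: 'c' x 5 (positions 1-5)
  Group 3: 'a' x 3 (positions 6-8)
Total groups: 3

3


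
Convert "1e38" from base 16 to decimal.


Input: "1e38" in base 16
Positional expansion:
  Digit '1' (value 1) x 16^3 = 4096
  Digit 'e' (value 14) x 16^2 = 3584
  Digit '3' (value 3) x 16^1 = 48
  Digit '8' (value 8) x 16^0 = 8
Sum = 7736

7736


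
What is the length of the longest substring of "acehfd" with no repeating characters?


Input: "acehfd"
Sliding window (track last position of each char):
  Position 0 ('a'): window [0,0] length 1 -- new best
  Position 1 ('c'): window [0,1] length 2 -- new best
  Position 2 ('e'): window [0,2] length 3 -- new best
  Position 3 ('h'): window [0,3] length 4 -- new best
  Position 4 ('f'): window [0,4] length 5 -- new best
  Position 5 ('d'): window [0,5] length 6 -- new best
Longest substring with no repeats: "acehfd" with length 6

6


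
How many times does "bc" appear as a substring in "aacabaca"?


Searching for "bc" in "aacabaca"
Scanning each position:
  Position 0: "aa" => no
  Position 1: "ac" => no
  Position 2: "ca" => no
  Position 3: "ab" => no
  Position 4: "ba" => no
  Position 5: "ac" => no
  Position 6: "ca" => no
Total occurrences: 0

0


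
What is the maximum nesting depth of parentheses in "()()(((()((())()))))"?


Input: "()()(((()((())()))))"
Tracking depth:
  Position 0 '(': depth becomes 1
  Position 1 ')': depth becomes 0
  Position 2 '(': depth becomes 1
  Position 3 ')': depth becomes 0
  Position 4 '(': depth becomes 1
  Position 5 '(': depth becomes 2
  Position 6 '(': depth becomes 3
  Position 7 '(': depth becomes 4
  Position 8 ')': depth becomes 3
  Position 9 '(': depth becomes 4
  Position 10 '(': depth becomes 5
  Position 11 '(': depth becomes 6
  Position 12 ')': depth becomes 5
  Position 13 ')': depth becomes 4
  Position 14 '(': depth becomes 5
  Position 15 ')': depth becomes 4
  Position 16 ')': depth becomes 3
  Position 17 ')': depth becomes 2
  Position 18 ')': depth becomes 1
  Position 19 ')': depth becomes 0
Maximum depth reached: 6

6


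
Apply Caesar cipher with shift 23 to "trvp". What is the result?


Caesar cipher: shift "trvp" by 23
  't' (pos 19) + 23 = pos 16 = 'q'
  'r' (pos 17) + 23 = pos 14 = 'o'
  'v' (pos 21) + 23 = pos 18 = 's'
  'p' (pos 15) + 23 = pos 12 = 'm'
Result: qosm

qosm


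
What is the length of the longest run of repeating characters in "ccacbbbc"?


Input: "ccacbbbc"
Scanning for longest run:
  Position 1 ('c'): continues run of 'c', length=2
  Position 2 ('a'): new char, reset run to 1
  Position 3 ('c'): new char, reset run to 1
  Position 4 ('b'): new char, reset run to 1
  Position 5 ('b'): continues run of 'b', length=2
  Position 6 ('b'): continues run of 'b', length=3
  Position 7 ('c'): new char, reset run to 1
Longest run: 'b' with length 3

3
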